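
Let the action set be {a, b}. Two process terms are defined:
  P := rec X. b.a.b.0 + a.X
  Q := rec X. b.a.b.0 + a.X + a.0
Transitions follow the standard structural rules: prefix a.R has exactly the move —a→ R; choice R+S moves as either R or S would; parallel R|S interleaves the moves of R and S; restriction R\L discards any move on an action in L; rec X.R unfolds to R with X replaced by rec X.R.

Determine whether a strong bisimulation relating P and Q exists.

not bisimilar

LTS(P): 4 reachable states
  s0 = rec X. b.a.b.0 + a.X → =a=> s0, =b=> s1
  s1 = a.b.0 → =a=> s2
  s2 = b.0 → =b=> s3
  s3 = 0 → deadlocked
LTS(Q): 4 reachable states
  t0 = rec X. b.a.b.0 + a.X + a.0 → =a=> t0, =a=> t1, =b=> t2
  t1 = 0 → deadlocked
  t2 = a.b.0 → =a=> t3
  t3 = b.0 → =b=> t1
Partition-refinement fixed point:
  B0 = {s0}
  B1 = {s1, t2}
  B2 = {s2, t3}
  B3 = {s3, t1}
  B4 = {t0}
s0 ∈ B0, t0 ∈ B4 → different blocks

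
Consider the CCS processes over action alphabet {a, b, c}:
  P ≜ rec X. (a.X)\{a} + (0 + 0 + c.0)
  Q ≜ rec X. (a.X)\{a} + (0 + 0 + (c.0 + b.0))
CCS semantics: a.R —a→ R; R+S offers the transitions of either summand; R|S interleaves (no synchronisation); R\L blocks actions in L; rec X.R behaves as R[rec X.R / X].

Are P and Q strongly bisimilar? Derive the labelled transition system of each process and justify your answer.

NO

Reachable graph of P (2 states):
  u0 = rec X. (a.X)\{a} + (0 + 0 + c.0) ⊢ =c=> u1
  u1 = 0 ⊢ ·
Reachable graph of Q (2 states):
  v0 = rec X. (a.X)\{a} + (0 + 0 + (c.0 + b.0)) ⊢ =b=> v1, =c=> v1
  v1 = 0 ⊢ ·
Coarsest stable partition (strong bisimilarity classes):
  B0 = {u0}
  B1 = {u1, v1}
  B2 = {v0}
u0 ∈ B0, v0 ∈ B2 → different blocks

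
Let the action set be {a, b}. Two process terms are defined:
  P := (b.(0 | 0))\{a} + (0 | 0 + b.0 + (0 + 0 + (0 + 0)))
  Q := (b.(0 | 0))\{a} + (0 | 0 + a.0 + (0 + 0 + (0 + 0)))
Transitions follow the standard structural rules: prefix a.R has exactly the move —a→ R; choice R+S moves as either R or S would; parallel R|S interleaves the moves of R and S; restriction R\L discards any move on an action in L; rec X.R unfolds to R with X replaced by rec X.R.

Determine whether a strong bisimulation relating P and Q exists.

not bisimilar

P's transition system — 3 states:
  p0 = (b.(0 | 0))\{a} + (0 | 0 + b.0 + (0 + 0 + (0 + 0))) ⊢ =b=> p1, =b=> p2
  p1 = (0 | 0)\{a} ⊢ (no moves)
  p2 = 0 ⊢ (no moves)
Q's transition system — 3 states:
  q0 = (b.(0 | 0))\{a} + (0 | 0 + a.0 + (0 + 0 + (0 + 0))) ⊢ =a=> q1, =b=> q2
  q1 = 0 ⊢ (no moves)
  q2 = (0 | 0)\{a} ⊢ (no moves)
Bisimilarity quotient blocks:
  B0 = {p0}
  B1 = {p1, p2, q1, q2}
  B2 = {q0}
p0 ∈ B0, q0 ∈ B2 → different blocks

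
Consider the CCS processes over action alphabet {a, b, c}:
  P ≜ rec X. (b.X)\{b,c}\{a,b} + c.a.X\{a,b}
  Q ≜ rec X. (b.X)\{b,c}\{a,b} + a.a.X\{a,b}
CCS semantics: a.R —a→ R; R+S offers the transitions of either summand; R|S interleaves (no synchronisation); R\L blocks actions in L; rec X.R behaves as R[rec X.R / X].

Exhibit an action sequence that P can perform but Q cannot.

c

LTS(P): 4 reachable states
  p0 = rec X. (b.X)\{b,c}\{a,b} + c.a.X\{a,b} ⊢ —c→ p1
  p1 = a.(rec X. (b.X)\{b,c}\{a,b} + c.a.X\{a,b})\{a,b} ⊢ —a→ p2
  p2 = (rec X. (b.X)\{b,c}\{a,b} + c.a.X\{a,b})\{a,b} ⊢ —c→ p3
  p3 = (a.(rec X. (b.X)\{b,c}\{a,b} + c.a.X\{a,b})\{a,b})\{a,b} ⊢ deadlocked
LTS(Q): 3 reachable states
  q0 = rec X. (b.X)\{b,c}\{a,b} + a.a.X\{a,b} ⊢ —a→ q1
  q1 = a.(rec X. (b.X)\{b,c}\{a,b} + a.a.X\{a,b})\{a,b} ⊢ —a→ q2
  q2 = (rec X. (b.X)\{b,c}\{a,b} + a.a.X\{a,b})\{a,b} ⊢ deadlocked
Trace ⟨c⟩ through P, begin at {p0}:
  [1] c ⇒ {p1}
  — P admits the full trace.
Trace ⟨c⟩ through Q, begin at {q0}:
  [1] c ⇒ ∅  — Q cannot continue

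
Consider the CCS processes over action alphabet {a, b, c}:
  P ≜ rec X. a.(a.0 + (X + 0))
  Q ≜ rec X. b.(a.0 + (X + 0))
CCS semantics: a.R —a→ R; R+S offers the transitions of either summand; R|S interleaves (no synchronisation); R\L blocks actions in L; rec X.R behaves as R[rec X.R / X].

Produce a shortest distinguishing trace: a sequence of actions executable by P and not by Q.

Reachable graph of P (3 states):
  u0 = rec X. a.(a.0 + (X + 0)) :: —a→ u1
  u1 = a.0 + ((rec X. a.(a.0 + (X + 0))) + 0) :: —a→ u1, —a→ u2
  u2 = 0 :: (no moves)
Reachable graph of Q (3 states):
  v0 = rec X. b.(a.0 + (X + 0)) :: —b→ v1
  v1 = a.0 + ((rec X. b.(a.0 + (X + 0))) + 0) :: —a→ v2, —b→ v1
  v2 = 0 :: (no moves)
Trace ⟨a⟩ through P, begin at {u0}:
  step 1 (a): {u1}
  ✓ P
Trace ⟨a⟩ through Q, begin at {v0}:
  step 1 (a): ∅  — Q cannot continue

a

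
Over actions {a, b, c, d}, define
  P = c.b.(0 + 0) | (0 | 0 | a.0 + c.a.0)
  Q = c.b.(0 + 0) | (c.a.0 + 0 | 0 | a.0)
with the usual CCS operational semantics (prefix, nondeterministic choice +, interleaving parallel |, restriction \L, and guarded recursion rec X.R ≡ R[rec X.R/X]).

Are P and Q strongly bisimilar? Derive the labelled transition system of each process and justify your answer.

YES

LTS(P): 12 reachable states
  u0 = c.b.(0 + 0) | (0 | 0 | a.0 + c.a.0) | ··a··> u1, ··c··> u2, ··c··> u3
  u1 = c.b.(0 + 0) | (0 | 0 | 0) | ··c··> u4
  u2 = b.(0 + 0) | (0 | 0 | a.0 + c.a.0) | ··a··> u4, ··b··> u5, ··c··> u6
  u3 = c.b.(0 + 0) | a.0 | ··a··> u7, ··c··> u6
  u4 = b.(0 + 0) | (0 | 0 | 0) | ··b··> u8
  u5 = (0 + 0) | (0 | 0 | a.0 + c.a.0) | ··a··> u8, ··c··> u9
  u6 = b.(0 + 0) | a.0 | ··a··> u10, ··b··> u9
  u7 = c.b.(0 + 0) | 0 | ··c··> u10
  u8 = (0 + 0) | (0 | 0 | 0) | ∅
  u9 = (0 + 0) | a.0 | ··a··> u11
  u10 = b.(0 + 0) | 0 | ··b··> u11
  u11 = (0 + 0) | 0 | ∅
LTS(Q): 12 reachable states
  v0 = c.b.(0 + 0) | (c.a.0 + 0 | 0 | a.0) | ··a··> v1, ··c··> v2, ··c··> v3
  v1 = c.b.(0 + 0) | (0 | 0 | 0) | ··c··> v4
  v2 = b.(0 + 0) | (c.a.0 + 0 | 0 | a.0) | ··a··> v4, ··b··> v5, ··c··> v6
  v3 = c.b.(0 + 0) | a.0 | ··a··> v7, ··c··> v6
  v4 = b.(0 + 0) | (0 | 0 | 0) | ··b··> v8
  v5 = (0 + 0) | (c.a.0 + 0 | 0 | a.0) | ··a··> v8, ··c··> v9
  v6 = b.(0 + 0) | a.0 | ··a··> v10, ··b··> v9
  v7 = c.b.(0 + 0) | 0 | ··c··> v10
  v8 = (0 + 0) | (0 | 0 | 0) | ∅
  v9 = (0 + 0) | a.0 | ··a··> v11
  v10 = b.(0 + 0) | 0 | ··b··> v11
  v11 = (0 + 0) | 0 | ∅
Bisimilarity quotient blocks:
  B0 = {u0, v0}
  B1 = {u1, u7, v1, v7}
  B2 = {u10, u4, v10, v4}
  B3 = {u11, u8, v11, v8}
  B4 = {u2, v2}
  B5 = {u6, v6}
  B6 = {u9, v9}
  B7 = {u5, v5}
  B8 = {u3, v3}
u0 ∈ B0, v0 ∈ B0 → same block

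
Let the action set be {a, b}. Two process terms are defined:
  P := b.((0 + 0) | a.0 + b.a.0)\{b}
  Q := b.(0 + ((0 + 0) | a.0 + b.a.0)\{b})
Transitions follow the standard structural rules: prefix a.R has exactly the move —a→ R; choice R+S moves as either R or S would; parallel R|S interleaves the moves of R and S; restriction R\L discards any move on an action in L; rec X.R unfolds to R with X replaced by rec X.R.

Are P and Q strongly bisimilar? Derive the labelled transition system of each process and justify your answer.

P ~ Q

Reachable graph of P (3 states):
  u0 = b.((0 + 0) | a.0 + b.a.0)\{b} → =b=> u1
  u1 = ((0 + 0) | a.0 + b.a.0)\{b} → =a=> u2
  u2 = ((0 + 0) | 0)\{b} → stopped
Reachable graph of Q (3 states):
  v0 = b.(0 + ((0 + 0) | a.0 + b.a.0)\{b}) → =b=> v1
  v1 = 0 + ((0 + 0) | a.0 + b.a.0)\{b} → =a=> v2
  v2 = ((0 + 0) | 0)\{b} → stopped
Partition-refinement fixed point:
  B0 = {u0, v0}
  B1 = {u1, v1}
  B2 = {u2, v2}
u0 ∈ B0, v0 ∈ B0 → same block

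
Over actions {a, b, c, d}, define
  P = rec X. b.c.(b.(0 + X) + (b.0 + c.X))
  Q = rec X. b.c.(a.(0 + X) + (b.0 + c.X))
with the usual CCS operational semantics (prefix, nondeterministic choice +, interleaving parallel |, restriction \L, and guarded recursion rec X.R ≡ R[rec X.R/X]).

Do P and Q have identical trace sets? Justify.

LTS(P): 5 reachable states
  m0 = rec X. b.c.(b.(0 + X) + (b.0 + c.X)) → ··b··> m1
  m1 = c.(b.(0 + (rec X. b.c.(b.(0 + X) + (b.0 + c.X)))) + (b.0 + c.(rec X. b.c.(b.(0 + X) + (b.0 + c.X))))) → ··c··> m2
  m2 = b.(0 + (rec X. b.c.(b.(0 + X) + (b.0 + c.X)))) + (b.0 + c.(rec X. b.c.(b.(0 + X) + (b.0 + c.X)))) → ··b··> m3, ··b··> m4, ··c··> m0
  m3 = 0 → stopped
  m4 = 0 + (rec X. b.c.(b.(0 + X) + (b.0 + c.X))) → ··b··> m1
LTS(Q): 5 reachable states
  n0 = rec X. b.c.(a.(0 + X) + (b.0 + c.X)) → ··b··> n1
  n1 = c.(a.(0 + (rec X. b.c.(a.(0 + X) + (b.0 + c.X)))) + (b.0 + c.(rec X. b.c.(a.(0 + X) + (b.0 + c.X))))) → ··c··> n2
  n2 = a.(0 + (rec X. b.c.(a.(0 + X) + (b.0 + c.X)))) + (b.0 + c.(rec X. b.c.(a.(0 + X) + (b.0 + c.X)))) → ··a··> n3, ··b··> n4, ··c··> n0
  n3 = 0 + (rec X. b.c.(a.(0 + X) + (b.0 + c.X))) → ··b··> n1
  n4 = 0 → stopped
Executing bcbb from P (initial set {m0}):
  step 1 (b): {m1}
  step 2 (c): {m2}
  step 3 (b): {m3, m4}
  step 4 (b): {m1}
  P completes σ.
Executing bcbb from Q (initial set {n0}):
  step 1 (b): {n1}
  step 2 (c): {n2}
  step 3 (b): {n4}
  step 4 (b): no successor for Q

NO — witness ⟨bcbb⟩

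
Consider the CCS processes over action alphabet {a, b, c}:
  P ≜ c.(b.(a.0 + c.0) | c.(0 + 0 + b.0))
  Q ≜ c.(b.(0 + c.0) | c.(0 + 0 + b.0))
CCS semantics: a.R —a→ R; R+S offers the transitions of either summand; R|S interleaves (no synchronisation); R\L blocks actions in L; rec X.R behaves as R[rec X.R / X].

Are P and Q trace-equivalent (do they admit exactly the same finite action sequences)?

LTS(P): 10 reachable states
  u0 = c.(b.(a.0 + c.0) | c.(0 + 0 + b.0)) → =c=> u1
  u1 = b.(a.0 + c.0) | c.(0 + 0 + b.0) → =b=> u2, =c=> u3
  u2 = (a.0 + c.0) | c.(0 + 0 + b.0) → =a=> u4, =c=> u4, =c=> u5
  u3 = b.(a.0 + c.0) | (0 + 0 + b.0) → =b=> u5, =b=> u6
  u4 = 0 | c.(0 + 0 + b.0) → =c=> u7
  u5 = (a.0 + c.0) | (0 + 0 + b.0) → =a=> u7, =b=> u8, =c=> u7
  u6 = b.(a.0 + c.0) | 0 → =b=> u8
  u7 = 0 | (0 + 0 + b.0) → =b=> u9
  u8 = (a.0 + c.0) | 0 → =a=> u9, =c=> u9
  u9 = 0 | 0 → ·
LTS(Q): 10 reachable states
  v0 = c.(b.(0 + c.0) | c.(0 + 0 + b.0)) → =c=> v1
  v1 = b.(0 + c.0) | c.(0 + 0 + b.0) → =b=> v2, =c=> v3
  v2 = (0 + c.0) | c.(0 + 0 + b.0) → =c=> v4, =c=> v5
  v3 = b.(0 + c.0) | (0 + 0 + b.0) → =b=> v4, =b=> v6
  v4 = (0 + c.0) | (0 + 0 + b.0) → =b=> v7, =c=> v8
  v5 = 0 | c.(0 + 0 + b.0) → =c=> v8
  v6 = b.(0 + c.0) | 0 → =b=> v7
  v7 = (0 + c.0) | 0 → =c=> v9
  v8 = 0 | (0 + 0 + b.0) → =b=> v9
  v9 = 0 | 0 → ·
Executing cba from P (initial set {u0}):
  step 1 (c): {u1}
  step 2 (b): {u2}
  step 3 (a): {u4}
  ✓ P
Executing cba from Q (initial set {v0}):
  step 1 (c): {v1}
  step 2 (b): {v2}
  step 3 (a): ∅  — Q cannot continue

traces(P) ≠ traces(Q) — witness ⟨cba⟩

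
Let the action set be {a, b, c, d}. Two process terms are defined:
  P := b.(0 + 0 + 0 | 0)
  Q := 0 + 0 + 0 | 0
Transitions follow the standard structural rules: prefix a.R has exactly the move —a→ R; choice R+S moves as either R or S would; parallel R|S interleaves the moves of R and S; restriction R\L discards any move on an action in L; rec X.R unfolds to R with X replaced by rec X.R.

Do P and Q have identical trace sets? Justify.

trace-distinct — witness ⟨b⟩

Reachable graph of P (2 states):
  m0 = b.(0 + 0 + 0 | 0) :: --b--▸ m1
  m1 = 0 + 0 + 0 | 0 :: deadlocked
Reachable graph of Q (1 states):
  n0 = 0 + 0 + 0 | 0 :: deadlocked
Run σ = ⟨b⟩ on P: start {m0}
  step 1 (b): {m1}
  — P admits the full trace.
Run σ = ⟨b⟩ on Q: start {n0}
  step 1 (b): ∅  — Q cannot continue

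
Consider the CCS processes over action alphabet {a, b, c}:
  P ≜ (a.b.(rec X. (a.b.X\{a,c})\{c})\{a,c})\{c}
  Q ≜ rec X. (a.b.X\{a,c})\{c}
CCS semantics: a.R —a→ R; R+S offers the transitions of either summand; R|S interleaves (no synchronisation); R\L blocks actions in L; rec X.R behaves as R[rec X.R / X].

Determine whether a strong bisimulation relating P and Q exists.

P ~ Q

P's transition system — 3 states:
  p0 = (a.b.(rec X. (a.b.X\{a,c})\{c})\{a,c})\{c} has moves -a-> p1
  p1 = (b.(rec X. (a.b.X\{a,c})\{c})\{a,c})\{c} has moves -b-> p2
  p2 = (rec X. (a.b.X\{a,c})\{c})\{a,c}\{c} has moves deadlocked
Q's transition system — 3 states:
  q0 = rec X. (a.b.X\{a,c})\{c} has moves -a-> q1
  q1 = (b.(rec X. (a.b.X\{a,c})\{c})\{a,c})\{c} has moves -b-> q2
  q2 = (rec X. (a.b.X\{a,c})\{c})\{a,c}\{c} has moves deadlocked
Partition-refinement fixed point:
  B0 = {p0, q0}
  B1 = {p1, q1}
  B2 = {p2, q2}
p0 ∈ B0, q0 ∈ B0 → same block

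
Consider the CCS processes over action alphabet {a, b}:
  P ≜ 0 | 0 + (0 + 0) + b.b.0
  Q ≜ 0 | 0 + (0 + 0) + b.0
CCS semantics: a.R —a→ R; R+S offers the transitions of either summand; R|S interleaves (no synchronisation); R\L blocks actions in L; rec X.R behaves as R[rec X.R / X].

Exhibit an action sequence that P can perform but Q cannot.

bb

Reachable graph of P (3 states):
  u0 = 0 | 0 + (0 + 0) + b.b.0 | ··b··> u1
  u1 = b.0 | ··b··> u2
  u2 = 0 | ·
Reachable graph of Q (2 states):
  v0 = 0 | 0 + (0 + 0) + b.0 | ··b··> v1
  v1 = 0 | ·
Trace ⟨bb⟩ through P, begin at {u0}:
  [1] b ⇒ {u1}
  [2] b ⇒ {u2}
  P completes σ.
Trace ⟨bb⟩ through Q, begin at {v0}:
  [1] b ⇒ {v1}
  [2] b ⇒ ∅ (Q stuck)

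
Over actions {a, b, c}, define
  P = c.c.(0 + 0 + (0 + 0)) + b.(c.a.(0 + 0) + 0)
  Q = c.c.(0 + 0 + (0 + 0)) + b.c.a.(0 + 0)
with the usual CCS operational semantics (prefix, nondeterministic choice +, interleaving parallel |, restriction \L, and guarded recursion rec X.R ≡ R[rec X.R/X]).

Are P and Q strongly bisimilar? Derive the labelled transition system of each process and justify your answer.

P ~ Q

LTS(P): 6 reachable states
  u0 = c.c.(0 + 0 + (0 + 0)) + b.(c.a.(0 + 0) + 0) has moves -b-> u1, -c-> u2
  u1 = c.a.(0 + 0) + 0 has moves -c-> u3
  u2 = c.(0 + 0 + (0 + 0)) has moves -c-> u4
  u3 = a.(0 + 0) has moves -a-> u5
  u4 = 0 + 0 + (0 + 0) has moves deadlocked
  u5 = 0 + 0 has moves deadlocked
LTS(Q): 6 reachable states
  v0 = c.c.(0 + 0 + (0 + 0)) + b.c.a.(0 + 0) has moves -b-> v1, -c-> v2
  v1 = c.a.(0 + 0) has moves -c-> v3
  v2 = c.(0 + 0 + (0 + 0)) has moves -c-> v4
  v3 = a.(0 + 0) has moves -a-> v5
  v4 = 0 + 0 + (0 + 0) has moves deadlocked
  v5 = 0 + 0 has moves deadlocked
Partition-refinement fixed point:
  B0 = {u0, v0}
  B1 = {u2, v2}
  B2 = {u4, u5, v4, v5}
  B3 = {u1, v1}
  B4 = {u3, v3}
u0 ∈ B0, v0 ∈ B0 → same block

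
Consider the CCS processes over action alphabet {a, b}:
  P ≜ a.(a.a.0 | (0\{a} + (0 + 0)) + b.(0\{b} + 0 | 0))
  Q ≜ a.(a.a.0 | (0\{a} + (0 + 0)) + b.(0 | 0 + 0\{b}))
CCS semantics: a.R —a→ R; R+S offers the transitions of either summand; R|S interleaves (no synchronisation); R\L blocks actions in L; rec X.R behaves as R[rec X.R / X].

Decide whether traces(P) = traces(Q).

traces(P) = traces(Q)

P's transition system — 5 states:
  m0 = a.(a.a.0 | (0\{a} + (0 + 0)) + b.(0\{b} + 0 | 0)) ⊢ ··a··> m1
  m1 = a.a.0 | (0\{a} + (0 + 0)) + b.(0\{b} + 0 | 0) ⊢ ··a··> m2, ··b··> m3
  m2 = a.0 | (0\{a} + (0 + 0)) ⊢ ··a··> m4
  m3 = 0\{b} + 0 | 0 ⊢ (no moves)
  m4 = 0 | (0\{a} + (0 + 0)) ⊢ (no moves)
Q's transition system — 5 states:
  n0 = a.(a.a.0 | (0\{a} + (0 + 0)) + b.(0 | 0 + 0\{b})) ⊢ ··a··> n1
  n1 = a.a.0 | (0\{a} + (0 + 0)) + b.(0 | 0 + 0\{b}) ⊢ ··a··> n2, ··b··> n3
  n2 = a.0 | (0\{a} + (0 + 0)) ⊢ ··a··> n4
  n3 = 0 | 0 + 0\{b} ⊢ (no moves)
  n4 = 0 | (0\{a} + (0 + 0)) ⊢ (no moves)
Partition-refinement fixed point:
  B0 = {m0, n0}
  B1 = {m1, n1}
  B2 = {m2, n2}
  B3 = {m3, m4, n3, n4}
m0 ∈ B0, n0 ∈ B0 → same block
Bisimilar ⇒ trace-equivalent.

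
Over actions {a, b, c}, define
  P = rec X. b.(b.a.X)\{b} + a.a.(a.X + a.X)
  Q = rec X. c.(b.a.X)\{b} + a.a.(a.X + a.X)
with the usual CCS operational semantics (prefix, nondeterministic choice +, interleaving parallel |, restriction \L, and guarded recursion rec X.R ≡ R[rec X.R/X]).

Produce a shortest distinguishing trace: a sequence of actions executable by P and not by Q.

P's transition system — 4 states:
  p0 = rec X. b.(b.a.X)\{b} + a.a.(a.X + a.X) → -a-> p1, -b-> p2
  p1 = a.(a.(rec X. b.(b.a.X)\{b} + a.a.(a.X + a.X)) + a.(rec X. b.(b.a.X)\{b} + a.a.(a.X + a.X))) → -a-> p3
  p2 = (b.a.(rec X. b.(b.a.X)\{b} + a.a.(a.X + a.X)))\{b} → deadlocked
  p3 = a.(rec X. b.(b.a.X)\{b} + a.a.(a.X + a.X)) + a.(rec X. b.(b.a.X)\{b} + a.a.(a.X + a.X)) → -a-> p0
Q's transition system — 4 states:
  q0 = rec X. c.(b.a.X)\{b} + a.a.(a.X + a.X) → -a-> q1, -c-> q2
  q1 = a.(a.(rec X. c.(b.a.X)\{b} + a.a.(a.X + a.X)) + a.(rec X. c.(b.a.X)\{b} + a.a.(a.X + a.X))) → -a-> q3
  q2 = (b.a.(rec X. c.(b.a.X)\{b} + a.a.(a.X + a.X)))\{b} → deadlocked
  q3 = a.(rec X. c.(b.a.X)\{b} + a.a.(a.X + a.X)) + a.(rec X. c.(b.a.X)\{b} + a.a.(a.X + a.X)) → -a-> q0
Trace ⟨b⟩ through P, begin at {p0}:
  step 1 (b): {p2}
  ✓ P
Trace ⟨b⟩ through Q, begin at {q0}:
  step 1 (b): no successor for Q

b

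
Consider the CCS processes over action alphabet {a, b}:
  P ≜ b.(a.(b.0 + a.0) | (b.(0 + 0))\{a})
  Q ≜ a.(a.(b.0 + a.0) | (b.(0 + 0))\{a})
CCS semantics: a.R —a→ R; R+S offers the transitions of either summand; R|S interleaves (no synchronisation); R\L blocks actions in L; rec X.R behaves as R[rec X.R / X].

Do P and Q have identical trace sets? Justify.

trace-distinct — witness ⟨b⟩

Reachable graph of P (7 states):
  m0 = b.(a.(b.0 + a.0) | (b.(0 + 0))\{a}) ⊢ ··b··> m1
  m1 = a.(b.0 + a.0) | (b.(0 + 0))\{a} ⊢ ··a··> m2, ··b··> m3
  m2 = (b.0 + a.0) | (b.(0 + 0))\{a} ⊢ ··a··> m4, ··b··> m4, ··b··> m5
  m3 = a.(b.0 + a.0) | (0 + 0)\{a} ⊢ ··a··> m5
  m4 = 0 | (b.(0 + 0))\{a} ⊢ ··b··> m6
  m5 = (b.0 + a.0) | (0 + 0)\{a} ⊢ ··a··> m6, ··b··> m6
  m6 = 0 | (0 + 0)\{a} ⊢ ·
Reachable graph of Q (7 states):
  n0 = a.(a.(b.0 + a.0) | (b.(0 + 0))\{a}) ⊢ ··a··> n1
  n1 = a.(b.0 + a.0) | (b.(0 + 0))\{a} ⊢ ··a··> n2, ··b··> n3
  n2 = (b.0 + a.0) | (b.(0 + 0))\{a} ⊢ ··a··> n4, ··b··> n4, ··b··> n5
  n3 = a.(b.0 + a.0) | (0 + 0)\{a} ⊢ ··a··> n5
  n4 = 0 | (b.(0 + 0))\{a} ⊢ ··b··> n6
  n5 = (b.0 + a.0) | (0 + 0)\{a} ⊢ ··a··> n6, ··b··> n6
  n6 = 0 | (0 + 0)\{a} ⊢ ·
Trace ⟨b⟩ through P, begin at {m0}:
  step 1 (b): {m1}
  P completes σ.
Trace ⟨b⟩ through Q, begin at {n0}:
  step 1 (b): no successor for Q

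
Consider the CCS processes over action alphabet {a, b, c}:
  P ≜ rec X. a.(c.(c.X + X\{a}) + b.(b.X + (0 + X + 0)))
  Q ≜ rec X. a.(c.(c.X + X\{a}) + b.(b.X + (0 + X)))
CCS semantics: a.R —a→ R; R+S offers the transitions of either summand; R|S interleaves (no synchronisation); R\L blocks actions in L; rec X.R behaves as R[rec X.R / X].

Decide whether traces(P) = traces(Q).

YES

Reachable graph of P (4 states):
  s0 = rec X. a.(c.(c.X + X\{a}) + b.(b.X + (0 + X + 0))) → —a→ s1
  s1 = c.(c.(rec X. a.(c.(c.X + X\{a}) + b.(b.X + (0 + X + 0)))) + (rec X. a.(c.(c.X + X\{a}) + b.(b.X + (0 + X + 0))))\{a}) + b.(b.(rec X. a.(c.(c.X + X\{a}) + b.(b.X + (0 + X + 0)))) + (0 + (rec X. a.(c.(c.X + X\{a}) + b.(b.X + (0 + X + 0)))) + 0)) → —b→ s2, —c→ s3
  s2 = b.(rec X. a.(c.(c.X + X\{a}) + b.(b.X + (0 + X + 0)))) + (0 + (rec X. a.(c.(c.X + X\{a}) + b.(b.X + (0 + X + 0)))) + 0) → —a→ s1, —b→ s0
  s3 = c.(rec X. a.(c.(c.X + X\{a}) + b.(b.X + (0 + X + 0)))) + (rec X. a.(c.(c.X + X\{a}) + b.(b.X + (0 + X + 0))))\{a} → —c→ s0
Reachable graph of Q (4 states):
  t0 = rec X. a.(c.(c.X + X\{a}) + b.(b.X + (0 + X))) → —a→ t1
  t1 = c.(c.(rec X. a.(c.(c.X + X\{a}) + b.(b.X + (0 + X)))) + (rec X. a.(c.(c.X + X\{a}) + b.(b.X + (0 + X))))\{a}) + b.(b.(rec X. a.(c.(c.X + X\{a}) + b.(b.X + (0 + X)))) + (0 + (rec X. a.(c.(c.X + X\{a}) + b.(b.X + (0 + X)))))) → —b→ t2, —c→ t3
  t2 = b.(rec X. a.(c.(c.X + X\{a}) + b.(b.X + (0 + X)))) + (0 + (rec X. a.(c.(c.X + X\{a}) + b.(b.X + (0 + X))))) → —a→ t1, —b→ t0
  t3 = c.(rec X. a.(c.(c.X + X\{a}) + b.(b.X + (0 + X)))) + (rec X. a.(c.(c.X + X\{a}) + b.(b.X + (0 + X))))\{a} → —c→ t0
Partition-refinement fixed point:
  B0 = {s0, t0}
  B1 = {s1, t1}
  B2 = {s2, t2}
  B3 = {s3, t3}
s0 ∈ B0, t0 ∈ B0 → same block
Bisimilar ⇒ trace-equivalent.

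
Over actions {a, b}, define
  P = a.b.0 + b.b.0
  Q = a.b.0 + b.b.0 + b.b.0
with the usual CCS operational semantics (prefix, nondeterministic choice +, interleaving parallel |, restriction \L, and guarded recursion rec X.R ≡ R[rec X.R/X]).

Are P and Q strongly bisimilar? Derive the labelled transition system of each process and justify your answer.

P ~ Q

Reachable graph of P (3 states):
  s0 = a.b.0 + b.b.0 :: --a--▸ s1, --b--▸ s1
  s1 = b.0 :: --b--▸ s2
  s2 = 0 :: ∅
Reachable graph of Q (3 states):
  t0 = a.b.0 + b.b.0 + b.b.0 :: --a--▸ t1, --b--▸ t1
  t1 = b.0 :: --b--▸ t2
  t2 = 0 :: ∅
Partition-refinement fixed point:
  B0 = {s0, t0}
  B1 = {s1, t1}
  B2 = {s2, t2}
s0 ∈ B0, t0 ∈ B0 → same block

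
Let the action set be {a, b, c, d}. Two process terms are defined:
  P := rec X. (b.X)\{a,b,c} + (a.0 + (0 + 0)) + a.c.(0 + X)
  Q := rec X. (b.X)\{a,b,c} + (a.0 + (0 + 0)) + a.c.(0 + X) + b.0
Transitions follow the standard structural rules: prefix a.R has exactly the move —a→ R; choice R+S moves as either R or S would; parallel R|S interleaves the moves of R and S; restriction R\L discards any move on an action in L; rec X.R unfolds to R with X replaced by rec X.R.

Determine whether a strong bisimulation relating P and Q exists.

LTS(P): 4 reachable states
  m0 = rec X. (b.X)\{a,b,c} + (a.0 + (0 + 0)) + a.c.(0 + X) ⊢ --a--▸ m1, --a--▸ m2
  m1 = 0 ⊢ (no moves)
  m2 = c.(0 + (rec X. (b.X)\{a,b,c} + (a.0 + (0 + 0)) + a.c.(0 + X))) ⊢ --c--▸ m3
  m3 = 0 + (rec X. (b.X)\{a,b,c} + (a.0 + (0 + 0)) + a.c.(0 + X)) ⊢ --a--▸ m1, --a--▸ m2
LTS(Q): 4 reachable states
  n0 = rec X. (b.X)\{a,b,c} + (a.0 + (0 + 0)) + a.c.(0 + X) + b.0 ⊢ --a--▸ n1, --a--▸ n2, --b--▸ n1
  n1 = 0 ⊢ (no moves)
  n2 = c.(0 + (rec X. (b.X)\{a,b,c} + (a.0 + (0 + 0)) + a.c.(0 + X) + b.0)) ⊢ --c--▸ n3
  n3 = 0 + (rec X. (b.X)\{a,b,c} + (a.0 + (0 + 0)) + a.c.(0 + X) + b.0) ⊢ --a--▸ n1, --a--▸ n2, --b--▸ n1
Partition-refinement fixed point:
  B0 = {m0, m3}
  B1 = {m1, n1}
  B2 = {m2}
  B3 = {n0, n3}
  B4 = {n2}
m0 ∈ B0, n0 ∈ B3 → different blocks

NO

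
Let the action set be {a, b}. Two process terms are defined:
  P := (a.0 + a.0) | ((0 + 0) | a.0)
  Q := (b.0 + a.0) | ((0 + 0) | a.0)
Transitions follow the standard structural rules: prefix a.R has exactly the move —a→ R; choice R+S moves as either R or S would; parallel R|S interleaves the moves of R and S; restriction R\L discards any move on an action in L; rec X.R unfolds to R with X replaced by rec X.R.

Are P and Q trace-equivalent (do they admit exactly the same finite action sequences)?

traces(P) ≠ traces(Q) — witness ⟨b⟩

LTS(P): 4 reachable states
  s0 = (a.0 + a.0) | ((0 + 0) | a.0) → —a→ s1, —a→ s2
  s1 = (a.0 + a.0) | ((0 + 0) | 0) → —a→ s3
  s2 = 0 | ((0 + 0) | a.0) → —a→ s3
  s3 = 0 | ((0 + 0) | 0) → stopped
LTS(Q): 4 reachable states
  t0 = (b.0 + a.0) | ((0 + 0) | a.0) → —a→ t1, —a→ t2, —b→ t2
  t1 = (b.0 + a.0) | ((0 + 0) | 0) → —a→ t3, —b→ t3
  t2 = 0 | ((0 + 0) | a.0) → —a→ t3
  t3 = 0 | ((0 + 0) | 0) → stopped
Run σ = ⟨b⟩ on Q: start {t0}
  [1] b ⇒ {t2}
  ✓ Q
Run σ = ⟨b⟩ on P: start {s0}
  [1] b ⇒ ∅ (P stuck)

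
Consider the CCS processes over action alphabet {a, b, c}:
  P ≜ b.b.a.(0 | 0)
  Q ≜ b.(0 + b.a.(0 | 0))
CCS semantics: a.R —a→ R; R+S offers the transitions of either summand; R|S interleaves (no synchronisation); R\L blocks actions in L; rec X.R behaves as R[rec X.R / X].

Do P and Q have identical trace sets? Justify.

Reachable graph of P (4 states):
  s0 = b.b.a.(0 | 0) | --b--▸ s1
  s1 = b.a.(0 | 0) | --b--▸ s2
  s2 = a.(0 | 0) | --a--▸ s3
  s3 = 0 | 0 | ·
Reachable graph of Q (4 states):
  t0 = b.(0 + b.a.(0 | 0)) | --b--▸ t1
  t1 = 0 + b.a.(0 | 0) | --b--▸ t2
  t2 = a.(0 | 0) | --a--▸ t3
  t3 = 0 | 0 | ·
Bisimilarity quotient blocks:
  B0 = {s0, t0}
  B1 = {s1, t1}
  B2 = {s2, t2}
  B3 = {s3, t3}
s0 ∈ B0, t0 ∈ B0 → same block
Bisimilar ⇒ trace-equivalent.

YES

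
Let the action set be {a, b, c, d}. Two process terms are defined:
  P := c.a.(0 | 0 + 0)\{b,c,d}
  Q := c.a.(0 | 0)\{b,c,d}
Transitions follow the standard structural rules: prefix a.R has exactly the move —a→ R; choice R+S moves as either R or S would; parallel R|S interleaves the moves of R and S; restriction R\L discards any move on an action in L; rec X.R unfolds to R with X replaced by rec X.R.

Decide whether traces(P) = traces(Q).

P's transition system — 3 states:
  p0 = c.a.(0 | 0 + 0)\{b,c,d} → --c--▸ p1
  p1 = a.(0 | 0 + 0)\{b,c,d} → --a--▸ p2
  p2 = (0 | 0 + 0)\{b,c,d} → ∅
Q's transition system — 3 states:
  q0 = c.a.(0 | 0)\{b,c,d} → --c--▸ q1
  q1 = a.(0 | 0)\{b,c,d} → --a--▸ q2
  q2 = (0 | 0)\{b,c,d} → ∅
Partition-refinement fixed point:
  B0 = {p0, q0}
  B1 = {p1, q1}
  B2 = {p2, q2}
p0 ∈ B0, q0 ∈ B0 → same block
Bisimilar ⇒ trace-equivalent.

trace-equivalent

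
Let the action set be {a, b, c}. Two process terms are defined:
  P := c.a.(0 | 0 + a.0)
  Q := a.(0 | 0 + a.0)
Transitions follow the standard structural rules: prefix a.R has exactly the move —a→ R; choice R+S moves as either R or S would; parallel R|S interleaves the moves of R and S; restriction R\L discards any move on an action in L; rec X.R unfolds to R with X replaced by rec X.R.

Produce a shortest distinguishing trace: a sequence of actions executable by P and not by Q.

c

Reachable graph of P (4 states):
  u0 = c.a.(0 | 0 + a.0) :: --c--▸ u1
  u1 = a.(0 | 0 + a.0) :: --a--▸ u2
  u2 = 0 | 0 + a.0 :: --a--▸ u3
  u3 = 0 :: ∅
Reachable graph of Q (3 states):
  v0 = a.(0 | 0 + a.0) :: --a--▸ v1
  v1 = 0 | 0 + a.0 :: --a--▸ v2
  v2 = 0 :: ∅
Executing c from P (initial set {u0}):
  [1] c ⇒ {u1}
  ✓ P
Executing c from Q (initial set {v0}):
  [1] c ⇒ ∅  — Q cannot continue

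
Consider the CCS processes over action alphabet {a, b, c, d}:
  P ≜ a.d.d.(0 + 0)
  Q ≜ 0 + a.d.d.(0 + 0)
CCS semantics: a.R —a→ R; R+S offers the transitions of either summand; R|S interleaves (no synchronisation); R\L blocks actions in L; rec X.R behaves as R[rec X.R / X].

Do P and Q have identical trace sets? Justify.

P's transition system — 4 states:
  u0 = a.d.d.(0 + 0) has moves -a-> u1
  u1 = d.d.(0 + 0) has moves -d-> u2
  u2 = d.(0 + 0) has moves -d-> u3
  u3 = 0 + 0 has moves (no moves)
Q's transition system — 4 states:
  v0 = 0 + a.d.d.(0 + 0) has moves -a-> v1
  v1 = d.d.(0 + 0) has moves -d-> v2
  v2 = d.(0 + 0) has moves -d-> v3
  v3 = 0 + 0 has moves (no moves)
Bisimilarity quotient blocks:
  B0 = {u0, v0}
  B1 = {u1, v1}
  B2 = {u2, v2}
  B3 = {u3, v3}
u0 ∈ B0, v0 ∈ B0 → same block
Bisimilar ⇒ trace-equivalent.

trace-equivalent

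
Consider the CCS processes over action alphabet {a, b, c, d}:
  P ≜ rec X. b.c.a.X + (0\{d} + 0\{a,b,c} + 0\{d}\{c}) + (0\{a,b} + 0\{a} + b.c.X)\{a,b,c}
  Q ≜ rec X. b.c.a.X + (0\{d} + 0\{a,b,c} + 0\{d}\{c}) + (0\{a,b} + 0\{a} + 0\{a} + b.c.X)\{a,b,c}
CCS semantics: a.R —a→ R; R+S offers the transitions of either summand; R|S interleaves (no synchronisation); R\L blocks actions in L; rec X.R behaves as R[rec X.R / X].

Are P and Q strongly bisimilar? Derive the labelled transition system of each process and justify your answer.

Reachable graph of P (3 states):
  p0 = rec X. b.c.a.X + (0\{d} + 0\{a,b,c} + 0\{d}\{c}) + (0\{a,b} + 0\{a} + b.c.X)\{a,b,c} :: —b→ p1
  p1 = c.a.(rec X. b.c.a.X + (0\{d} + 0\{a,b,c} + 0\{d}\{c}) + (0\{a,b} + 0\{a} + b.c.X)\{a,b,c}) :: —c→ p2
  p2 = a.(rec X. b.c.a.X + (0\{d} + 0\{a,b,c} + 0\{d}\{c}) + (0\{a,b} + 0\{a} + b.c.X)\{a,b,c}) :: —a→ p0
Reachable graph of Q (3 states):
  q0 = rec X. b.c.a.X + (0\{d} + 0\{a,b,c} + 0\{d}\{c}) + (0\{a,b} + 0\{a} + 0\{a} + b.c.X)\{a,b,c} :: —b→ q1
  q1 = c.a.(rec X. b.c.a.X + (0\{d} + 0\{a,b,c} + 0\{d}\{c}) + (0\{a,b} + 0\{a} + 0\{a} + b.c.X)\{a,b,c}) :: —c→ q2
  q2 = a.(rec X. b.c.a.X + (0\{d} + 0\{a,b,c} + 0\{d}\{c}) + (0\{a,b} + 0\{a} + 0\{a} + b.c.X)\{a,b,c}) :: —a→ q0
Bisimilarity quotient blocks:
  B0 = {p0, q0}
  B1 = {p1, q1}
  B2 = {p2, q2}
p0 ∈ B0, q0 ∈ B0 → same block

bisimilar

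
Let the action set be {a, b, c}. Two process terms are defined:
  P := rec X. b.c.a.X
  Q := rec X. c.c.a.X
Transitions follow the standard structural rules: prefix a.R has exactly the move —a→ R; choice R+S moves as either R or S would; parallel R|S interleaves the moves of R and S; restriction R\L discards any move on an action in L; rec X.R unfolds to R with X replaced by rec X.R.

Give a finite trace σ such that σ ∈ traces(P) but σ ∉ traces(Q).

b

P's transition system — 3 states:
  m0 = rec X. b.c.a.X → --b--▸ m1
  m1 = c.a.(rec X. b.c.a.X) → --c--▸ m2
  m2 = a.(rec X. b.c.a.X) → --a--▸ m0
Q's transition system — 3 states:
  n0 = rec X. c.c.a.X → --c--▸ n1
  n1 = c.a.(rec X. c.c.a.X) → --c--▸ n2
  n2 = a.(rec X. c.c.a.X) → --a--▸ n0
Executing b from P (initial set {m0}):
  step 1 (b): {m1}
  ✓ P
Executing b from Q (initial set {n0}):
  step 1 (b): ∅ (Q stuck)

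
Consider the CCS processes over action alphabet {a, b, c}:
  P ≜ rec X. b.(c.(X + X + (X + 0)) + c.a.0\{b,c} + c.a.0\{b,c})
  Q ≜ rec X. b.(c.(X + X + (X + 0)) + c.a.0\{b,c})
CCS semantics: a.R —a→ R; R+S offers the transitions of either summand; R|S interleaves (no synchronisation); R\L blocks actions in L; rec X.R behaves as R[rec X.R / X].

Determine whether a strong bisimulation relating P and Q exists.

YES

LTS(P): 5 reachable states
  s0 = rec X. b.(c.(X + X + (X + 0)) + c.a.0\{b,c} + c.a.0\{b,c}) → --b--▸ s1
  s1 = c.((rec X. b.(c.(X + X + (X + 0)) + c.a.0\{b,c} + c.a.0\{b,c})) + (rec X. b.(c.(X + X + (X + 0)) + c.a.0\{b,c} + c.a.0\{b,c})) + ((rec X. b.(c.(X + X + (X + 0)) + c.a.0\{b,c} + c.a.0\{b,c})) + 0)) + c.a.0\{b,c} + c.a.0\{b,c} → --c--▸ s2, --c--▸ s3
  s2 = (rec X. b.(c.(X + X + (X + 0)) + c.a.0\{b,c} + c.a.0\{b,c})) + (rec X. b.(c.(X + X + (X + 0)) + c.a.0\{b,c} + c.a.0\{b,c})) + ((rec X. b.(c.(X + X + (X + 0)) + c.a.0\{b,c} + c.a.0\{b,c})) + 0) → --b--▸ s1
  s3 = a.0\{b,c} → --a--▸ s4
  s4 = 0\{b,c} → (no moves)
LTS(Q): 5 reachable states
  t0 = rec X. b.(c.(X + X + (X + 0)) + c.a.0\{b,c}) → --b--▸ t1
  t1 = c.((rec X. b.(c.(X + X + (X + 0)) + c.a.0\{b,c})) + (rec X. b.(c.(X + X + (X + 0)) + c.a.0\{b,c})) + ((rec X. b.(c.(X + X + (X + 0)) + c.a.0\{b,c})) + 0)) + c.a.0\{b,c} → --c--▸ t2, --c--▸ t3
  t2 = (rec X. b.(c.(X + X + (X + 0)) + c.a.0\{b,c})) + (rec X. b.(c.(X + X + (X + 0)) + c.a.0\{b,c})) + ((rec X. b.(c.(X + X + (X + 0)) + c.a.0\{b,c})) + 0) → --b--▸ t1
  t3 = a.0\{b,c} → --a--▸ t4
  t4 = 0\{b,c} → (no moves)
Coarsest stable partition (strong bisimilarity classes):
  B0 = {s0, s2, t0, t2}
  B1 = {s1, t1}
  B2 = {s3, t3}
  B3 = {s4, t4}
s0 ∈ B0, t0 ∈ B0 → same block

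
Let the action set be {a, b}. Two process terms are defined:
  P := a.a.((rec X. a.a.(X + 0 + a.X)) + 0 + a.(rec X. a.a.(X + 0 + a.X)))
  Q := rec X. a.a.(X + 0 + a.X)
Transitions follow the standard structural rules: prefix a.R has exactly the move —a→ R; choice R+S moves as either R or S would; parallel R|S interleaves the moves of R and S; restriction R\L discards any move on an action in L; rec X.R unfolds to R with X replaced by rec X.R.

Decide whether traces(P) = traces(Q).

LTS(P): 4 reachable states
  u0 = a.a.((rec X. a.a.(X + 0 + a.X)) + 0 + a.(rec X. a.a.(X + 0 + a.X))) has moves -a-> u1
  u1 = a.((rec X. a.a.(X + 0 + a.X)) + 0 + a.(rec X. a.a.(X + 0 + a.X))) has moves -a-> u2
  u2 = (rec X. a.a.(X + 0 + a.X)) + 0 + a.(rec X. a.a.(X + 0 + a.X)) has moves -a-> u1, -a-> u3
  u3 = rec X. a.a.(X + 0 + a.X) has moves -a-> u1
LTS(Q): 3 reachable states
  v0 = rec X. a.a.(X + 0 + a.X) has moves -a-> v1
  v1 = a.((rec X. a.a.(X + 0 + a.X)) + 0 + a.(rec X. a.a.(X + 0 + a.X))) has moves -a-> v2
  v2 = (rec X. a.a.(X + 0 + a.X)) + 0 + a.(rec X. a.a.(X + 0 + a.X)) has moves -a-> v0, -a-> v1
Bisimilarity quotient blocks:
  B0 = {u0, u1, u2, u3, v0, v1, v2}
u0 ∈ B0, v0 ∈ B0 → same block
Bisimilar ⇒ trace-equivalent.

trace-equivalent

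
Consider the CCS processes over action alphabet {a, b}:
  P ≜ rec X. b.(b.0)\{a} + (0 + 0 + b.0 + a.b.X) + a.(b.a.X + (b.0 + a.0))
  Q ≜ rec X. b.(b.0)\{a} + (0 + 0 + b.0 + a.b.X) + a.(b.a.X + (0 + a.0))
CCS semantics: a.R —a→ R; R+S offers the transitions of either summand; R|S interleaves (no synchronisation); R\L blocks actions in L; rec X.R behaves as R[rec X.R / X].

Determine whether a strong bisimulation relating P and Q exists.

P's transition system — 7 states:
  m0 = rec X. b.(b.0)\{a} + (0 + 0 + b.0 + a.b.X) + a.(b.a.X + (b.0 + a.0)) | =a=> m1, =a=> m2, =b=> m3, =b=> m4
  m1 = b.(rec X. b.(b.0)\{a} + (0 + 0 + b.0 + a.b.X) + a.(b.a.X + (b.0 + a.0))) | =b=> m0
  m2 = b.a.(rec X. b.(b.0)\{a} + (0 + 0 + b.0 + a.b.X) + a.(b.a.X + (b.0 + a.0))) + (b.0 + a.0) | =a=> m4, =b=> m4, =b=> m5
  m3 = (b.0)\{a} | =b=> m6
  m4 = 0 | stopped
  m5 = a.(rec X. b.(b.0)\{a} + (0 + 0 + b.0 + a.b.X) + a.(b.a.X + (b.0 + a.0))) | =a=> m0
  m6 = 0\{a} | stopped
Q's transition system — 7 states:
  n0 = rec X. b.(b.0)\{a} + (0 + 0 + b.0 + a.b.X) + a.(b.a.X + (0 + a.0)) | =a=> n1, =a=> n2, =b=> n3, =b=> n4
  n1 = b.(rec X. b.(b.0)\{a} + (0 + 0 + b.0 + a.b.X) + a.(b.a.X + (0 + a.0))) | =b=> n0
  n2 = b.a.(rec X. b.(b.0)\{a} + (0 + 0 + b.0 + a.b.X) + a.(b.a.X + (0 + a.0))) + (0 + a.0) | =a=> n4, =b=> n5
  n3 = (b.0)\{a} | =b=> n6
  n4 = 0 | stopped
  n5 = a.(rec X. b.(b.0)\{a} + (0 + 0 + b.0 + a.b.X) + a.(b.a.X + (0 + a.0))) | =a=> n0
  n6 = 0\{a} | stopped
Partition-refinement fixed point:
  B0 = {m0}
  B1 = {m1}
  B2 = {m3, n3}
  B3 = {m4, m6, n4, n6}
  B4 = {m2}
  B5 = {m5}
  B6 = {n0}
  B7 = {n1}
  B8 = {n2}
  B9 = {n5}
m0 ∈ B0, n0 ∈ B6 → different blocks

NO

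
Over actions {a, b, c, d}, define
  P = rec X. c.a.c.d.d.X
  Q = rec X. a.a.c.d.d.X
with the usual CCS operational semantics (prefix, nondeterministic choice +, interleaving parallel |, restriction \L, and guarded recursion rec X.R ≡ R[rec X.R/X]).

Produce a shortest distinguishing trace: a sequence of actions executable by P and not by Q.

c

LTS(P): 5 reachable states
  m0 = rec X. c.a.c.d.d.X | --c--▸ m1
  m1 = a.c.d.d.(rec X. c.a.c.d.d.X) | --a--▸ m2
  m2 = c.d.d.(rec X. c.a.c.d.d.X) | --c--▸ m3
  m3 = d.d.(rec X. c.a.c.d.d.X) | --d--▸ m4
  m4 = d.(rec X. c.a.c.d.d.X) | --d--▸ m0
LTS(Q): 5 reachable states
  n0 = rec X. a.a.c.d.d.X | --a--▸ n1
  n1 = a.c.d.d.(rec X. a.a.c.d.d.X) | --a--▸ n2
  n2 = c.d.d.(rec X. a.a.c.d.d.X) | --c--▸ n3
  n3 = d.d.(rec X. a.a.c.d.d.X) | --d--▸ n4
  n4 = d.(rec X. a.a.c.d.d.X) | --d--▸ n0
Trace ⟨c⟩ through P, begin at {m0}:
  [1] c ⇒ {m1}
  ✓ P
Trace ⟨c⟩ through Q, begin at {n0}:
  [1] c ⇒ ∅ (Q stuck)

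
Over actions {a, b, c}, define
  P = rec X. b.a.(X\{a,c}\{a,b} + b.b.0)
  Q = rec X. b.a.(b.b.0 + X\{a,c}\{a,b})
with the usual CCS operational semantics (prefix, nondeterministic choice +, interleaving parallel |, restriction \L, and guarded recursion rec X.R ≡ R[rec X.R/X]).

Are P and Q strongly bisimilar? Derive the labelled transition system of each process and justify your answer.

LTS(P): 5 reachable states
  p0 = rec X. b.a.(X\{a,c}\{a,b} + b.b.0) → —b→ p1
  p1 = a.((rec X. b.a.(X\{a,c}\{a,b} + b.b.0))\{a,c}\{a,b} + b.b.0) → —a→ p2
  p2 = (rec X. b.a.(X\{a,c}\{a,b} + b.b.0))\{a,c}\{a,b} + b.b.0 → —b→ p3
  p3 = b.0 → —b→ p4
  p4 = 0 → (no moves)
LTS(Q): 5 reachable states
  q0 = rec X. b.a.(b.b.0 + X\{a,c}\{a,b}) → —b→ q1
  q1 = a.(b.b.0 + (rec X. b.a.(b.b.0 + X\{a,c}\{a,b}))\{a,c}\{a,b}) → —a→ q2
  q2 = b.b.0 + (rec X. b.a.(b.b.0 + X\{a,c}\{a,b}))\{a,c}\{a,b} → —b→ q3
  q3 = b.0 → —b→ q4
  q4 = 0 → (no moves)
Coarsest stable partition (strong bisimilarity classes):
  B0 = {p0, q0}
  B1 = {p1, q1}
  B2 = {p2, q2}
  B3 = {p3, q3}
  B4 = {p4, q4}
p0 ∈ B0, q0 ∈ B0 → same block

P ~ Q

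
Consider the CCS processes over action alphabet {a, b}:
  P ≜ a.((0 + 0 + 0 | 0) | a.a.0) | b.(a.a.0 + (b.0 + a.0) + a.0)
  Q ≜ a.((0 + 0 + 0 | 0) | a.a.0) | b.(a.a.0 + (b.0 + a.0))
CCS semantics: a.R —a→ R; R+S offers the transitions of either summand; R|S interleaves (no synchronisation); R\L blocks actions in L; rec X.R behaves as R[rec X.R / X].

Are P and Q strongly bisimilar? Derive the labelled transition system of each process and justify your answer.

LTS(P): 16 reachable states
  p0 = a.((0 + 0 + 0 | 0) | a.a.0) | b.(a.a.0 + (b.0 + a.0) + a.0) :: —a→ p1, —b→ p2
  p1 = (0 + 0 + 0 | 0) | a.a.0 | b.(a.a.0 + (b.0 + a.0) + a.0) :: —a→ p3, —b→ p4
  p2 = a.((0 + 0 + 0 | 0) | a.a.0) | (a.a.0 + (b.0 + a.0) + a.0) :: —a→ p4, —a→ p5, —a→ p6, —b→ p5
  p3 = (0 + 0 + 0 | 0) | a.0 | b.(a.a.0 + (b.0 + a.0) + a.0) :: —a→ p7, —b→ p8
  p4 = (0 + 0 + 0 | 0) | a.a.0 | (a.a.0 + (b.0 + a.0) + a.0) :: —a→ p10, —a→ p8, —a→ p9, —b→ p9
  p5 = a.((0 + 0 + 0 | 0) | a.a.0) | 0 :: —a→ p9
  p6 = a.((0 + 0 + 0 | 0) | a.a.0) | a.0 :: —a→ p10, —a→ p5
  p7 = (0 + 0 + 0 | 0) | 0 | b.(a.a.0 + (b.0 + a.0) + a.0) :: —b→ p11
  p8 = (0 + 0 + 0 | 0) | a.0 | (a.a.0 + (b.0 + a.0) + a.0) :: —a→ p11, —a→ p12, —a→ p13, —b→ p12
  p9 = (0 + 0 + 0 | 0) | a.a.0 | 0 :: —a→ p12
  p10 = (0 + 0 + 0 | 0) | a.a.0 | a.0 :: —a→ p13, —a→ p9
  p11 = (0 + 0 + 0 | 0) | 0 | (a.a.0 + (b.0 + a.0) + a.0) :: —a→ p14, —a→ p15, —b→ p14
  p12 = (0 + 0 + 0 | 0) | a.0 | 0 :: —a→ p14
  p13 = (0 + 0 + 0 | 0) | a.0 | a.0 :: —a→ p12, —a→ p15
  p14 = (0 + 0 + 0 | 0) | 0 | 0 :: ·
  p15 = (0 + 0 + 0 | 0) | 0 | a.0 :: —a→ p14
LTS(Q): 16 reachable states
  q0 = a.((0 + 0 + 0 | 0) | a.a.0) | b.(a.a.0 + (b.0 + a.0)) :: —a→ q1, —b→ q2
  q1 = (0 + 0 + 0 | 0) | a.a.0 | b.(a.a.0 + (b.0 + a.0)) :: —a→ q3, —b→ q4
  q2 = a.((0 + 0 + 0 | 0) | a.a.0) | (a.a.0 + (b.0 + a.0)) :: —a→ q4, —a→ q5, —a→ q6, —b→ q5
  q3 = (0 + 0 + 0 | 0) | a.0 | b.(a.a.0 + (b.0 + a.0)) :: —a→ q7, —b→ q8
  q4 = (0 + 0 + 0 | 0) | a.a.0 | (a.a.0 + (b.0 + a.0)) :: —a→ q10, —a→ q8, —a→ q9, —b→ q9
  q5 = a.((0 + 0 + 0 | 0) | a.a.0) | 0 :: —a→ q9
  q6 = a.((0 + 0 + 0 | 0) | a.a.0) | a.0 :: —a→ q10, —a→ q5
  q7 = (0 + 0 + 0 | 0) | 0 | b.(a.a.0 + (b.0 + a.0)) :: —b→ q11
  q8 = (0 + 0 + 0 | 0) | a.0 | (a.a.0 + (b.0 + a.0)) :: —a→ q11, —a→ q12, —a→ q13, —b→ q12
  q9 = (0 + 0 + 0 | 0) | a.a.0 | 0 :: —a→ q12
  q10 = (0 + 0 + 0 | 0) | a.a.0 | a.0 :: —a→ q13, —a→ q9
  q11 = (0 + 0 + 0 | 0) | 0 | (a.a.0 + (b.0 + a.0)) :: —a→ q14, —a→ q15, —b→ q14
  q12 = (0 + 0 + 0 | 0) | a.0 | 0 :: —a→ q14
  q13 = (0 + 0 + 0 | 0) | a.0 | a.0 :: —a→ q12, —a→ q15
  q14 = (0 + 0 + 0 | 0) | 0 | 0 :: ·
  q15 = (0 + 0 + 0 | 0) | 0 | a.0 :: —a→ q14
Bisimilarity quotient blocks:
  B0 = {p0, q0}
  B1 = {p1, q1}
  B2 = {p4, q4}
  B3 = {p13, p9, q13, q9}
  B4 = {p12, p15, q12, q15}
  B5 = {p14, q14}
  B6 = {p8, q8}
  B7 = {p11, q11}
  B8 = {p10, p5, q10, q5}
  B9 = {p3, q3}
  B10 = {p7, q7}
  B11 = {p2, q2}
  B12 = {p6, q6}
p0 ∈ B0, q0 ∈ B0 → same block

YES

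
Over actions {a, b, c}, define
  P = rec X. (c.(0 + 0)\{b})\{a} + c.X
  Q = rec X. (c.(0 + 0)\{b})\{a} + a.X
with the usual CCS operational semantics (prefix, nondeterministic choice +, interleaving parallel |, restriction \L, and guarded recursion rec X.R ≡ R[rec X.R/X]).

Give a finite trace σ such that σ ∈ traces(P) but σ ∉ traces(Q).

Reachable graph of P (2 states):
  m0 = rec X. (c.(0 + 0)\{b})\{a} + c.X ⊢ ··c··> m0, ··c··> m1
  m1 = (0 + 0)\{b}\{a} ⊢ ·
Reachable graph of Q (2 states):
  n0 = rec X. (c.(0 + 0)\{b})\{a} + a.X ⊢ ··a··> n0, ··c··> n1
  n1 = (0 + 0)\{b}\{a} ⊢ ·
Trace ⟨cc⟩ through P, begin at {m0}:
  [1] c ⇒ {m0, m1}
  [2] c ⇒ {m0, m1}
  — P admits the full trace.
Trace ⟨cc⟩ through Q, begin at {n0}:
  [1] c ⇒ {n1}
  [2] c ⇒ no successor for Q

cc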